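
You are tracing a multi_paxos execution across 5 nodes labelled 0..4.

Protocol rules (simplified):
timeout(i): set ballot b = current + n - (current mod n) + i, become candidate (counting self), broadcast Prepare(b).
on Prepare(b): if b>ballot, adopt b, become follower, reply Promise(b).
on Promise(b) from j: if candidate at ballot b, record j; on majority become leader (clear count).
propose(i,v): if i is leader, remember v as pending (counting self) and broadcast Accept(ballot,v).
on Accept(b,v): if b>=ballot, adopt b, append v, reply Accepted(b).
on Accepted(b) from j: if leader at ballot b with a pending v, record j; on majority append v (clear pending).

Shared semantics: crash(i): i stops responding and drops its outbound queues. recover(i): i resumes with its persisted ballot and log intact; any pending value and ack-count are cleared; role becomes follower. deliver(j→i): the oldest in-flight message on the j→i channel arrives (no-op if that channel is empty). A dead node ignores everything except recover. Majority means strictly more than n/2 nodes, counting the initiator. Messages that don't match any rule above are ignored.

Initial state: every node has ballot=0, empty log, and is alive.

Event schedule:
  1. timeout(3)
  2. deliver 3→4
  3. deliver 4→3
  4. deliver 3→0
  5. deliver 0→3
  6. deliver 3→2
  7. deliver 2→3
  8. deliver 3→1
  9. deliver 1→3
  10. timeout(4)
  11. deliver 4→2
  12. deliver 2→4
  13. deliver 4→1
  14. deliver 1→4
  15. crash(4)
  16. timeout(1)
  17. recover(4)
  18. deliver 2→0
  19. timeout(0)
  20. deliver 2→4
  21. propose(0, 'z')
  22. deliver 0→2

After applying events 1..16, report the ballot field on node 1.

1. timeout(3):  <3:cand b8 ->
2. deliver 3→4:  <4:foll b8 ->
3. deliver 4→3:  nop
4. deliver 3→0:  <0:foll b8 ->
5. deliver 0→3:  <3:lead b8 ->
6. deliver 3→2:  <2:foll b8 ->
7. deliver 2→3:  nop
8. deliver 3→1:  <1:foll b8 ->
9. deliver 1→3:  nop
10. timeout(4):  <4:cand b14 ->
11. deliver 4→2:  <2:foll b14 ->
12. deliver 2→4:  nop
13. deliver 4→1:  <1:foll b14 ->
14. deliver 1→4:  <4:lead b14 ->
15. crash(4):  <4:✗lead b14 ->
16. timeout(1):  <1:cand b16 ->

16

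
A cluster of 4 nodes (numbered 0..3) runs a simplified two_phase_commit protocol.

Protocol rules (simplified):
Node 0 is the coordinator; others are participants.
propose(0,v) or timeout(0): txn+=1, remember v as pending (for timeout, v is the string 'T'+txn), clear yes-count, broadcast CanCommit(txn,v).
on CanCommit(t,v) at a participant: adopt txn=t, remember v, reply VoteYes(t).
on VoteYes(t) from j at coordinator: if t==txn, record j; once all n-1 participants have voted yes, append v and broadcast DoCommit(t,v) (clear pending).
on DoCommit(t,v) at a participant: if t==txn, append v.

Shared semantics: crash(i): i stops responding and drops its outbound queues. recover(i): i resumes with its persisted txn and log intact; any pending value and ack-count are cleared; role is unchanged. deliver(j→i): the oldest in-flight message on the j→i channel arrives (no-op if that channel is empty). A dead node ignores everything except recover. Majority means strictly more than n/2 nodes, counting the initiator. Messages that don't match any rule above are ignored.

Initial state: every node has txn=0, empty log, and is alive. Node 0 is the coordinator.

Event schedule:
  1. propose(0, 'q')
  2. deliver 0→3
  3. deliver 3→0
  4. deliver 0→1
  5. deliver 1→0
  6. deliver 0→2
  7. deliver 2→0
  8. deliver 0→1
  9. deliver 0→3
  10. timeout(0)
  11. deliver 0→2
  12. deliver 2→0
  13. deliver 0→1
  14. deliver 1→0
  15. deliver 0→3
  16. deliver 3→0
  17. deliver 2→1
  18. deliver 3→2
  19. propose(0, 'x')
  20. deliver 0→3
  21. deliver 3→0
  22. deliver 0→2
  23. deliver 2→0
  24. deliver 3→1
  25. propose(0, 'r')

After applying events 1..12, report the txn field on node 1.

1

e1 propose(0,'q'): 0[coor,t=1,-]
e2 deliver 0→3: 3[part,t=1,-]
e3 deliver 3→0: ·
e4 deliver 0→1: 1[part,t=1,-]
e5 deliver 1→0: ·
e6 deliver 0→2: 2[part,t=1,-]
e7 deliver 2→0: 0[coor,t=1,q]
e8 deliver 0→1: 1[part,t=1,q]
e9 deliver 0→3: 3[part,t=1,q]
e10 timeout(0): 0[coor,t=2,q]
e11 deliver 0→2: 2[part,t=1,q]
e12 deliver 2→0: ·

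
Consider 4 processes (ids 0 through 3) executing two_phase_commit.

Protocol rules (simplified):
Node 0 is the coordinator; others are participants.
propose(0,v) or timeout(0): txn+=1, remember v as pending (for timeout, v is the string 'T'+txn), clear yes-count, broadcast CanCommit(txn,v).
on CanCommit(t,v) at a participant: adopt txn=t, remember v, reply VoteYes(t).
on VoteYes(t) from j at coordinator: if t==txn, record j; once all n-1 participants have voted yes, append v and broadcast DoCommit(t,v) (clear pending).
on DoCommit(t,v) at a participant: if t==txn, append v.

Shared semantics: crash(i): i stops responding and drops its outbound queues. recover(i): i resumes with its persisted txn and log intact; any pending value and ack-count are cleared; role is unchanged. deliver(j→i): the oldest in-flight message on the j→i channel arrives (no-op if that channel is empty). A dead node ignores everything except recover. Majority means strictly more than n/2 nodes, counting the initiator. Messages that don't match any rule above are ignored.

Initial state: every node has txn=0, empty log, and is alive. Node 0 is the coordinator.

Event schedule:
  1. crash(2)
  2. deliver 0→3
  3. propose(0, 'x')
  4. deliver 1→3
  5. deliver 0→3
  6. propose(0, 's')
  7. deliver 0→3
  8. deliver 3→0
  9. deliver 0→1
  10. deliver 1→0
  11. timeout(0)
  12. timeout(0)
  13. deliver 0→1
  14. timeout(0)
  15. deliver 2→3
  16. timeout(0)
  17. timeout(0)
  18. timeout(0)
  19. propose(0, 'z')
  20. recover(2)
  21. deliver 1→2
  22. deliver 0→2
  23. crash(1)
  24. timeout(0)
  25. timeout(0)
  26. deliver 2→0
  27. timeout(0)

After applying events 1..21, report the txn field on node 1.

2

1. crash(2):  <2:✗part t0 ->
2. deliver 0→3:  nop
3. propose(0,'x'):  <0:coor t1 ->
4. deliver 1→3:  nop
5. deliver 0→3:  <3:part t1 ->
6. propose(0,'s'):  <0:coor t2 ->
7. deliver 0→3:  <3:part t2 ->
8. deliver 3→0:  nop
9. deliver 0→1:  <1:part t1 ->
10. deliver 1→0:  nop
11. timeout(0):  <0:coor t3 ->
12. timeout(0):  <0:coor t4 ->
13. deliver 0→1:  <1:part t2 ->
14. timeout(0):  <0:coor t5 ->
15. deliver 2→3:  nop
16. timeout(0):  <0:coor t6 ->
17. timeout(0):  <0:coor t7 ->
18. timeout(0):  <0:coor t8 ->
19. propose(0,'z'):  <0:coor t9 ->
20. recover(2):  <2:part t0 ->
21. deliver 1→2:  nop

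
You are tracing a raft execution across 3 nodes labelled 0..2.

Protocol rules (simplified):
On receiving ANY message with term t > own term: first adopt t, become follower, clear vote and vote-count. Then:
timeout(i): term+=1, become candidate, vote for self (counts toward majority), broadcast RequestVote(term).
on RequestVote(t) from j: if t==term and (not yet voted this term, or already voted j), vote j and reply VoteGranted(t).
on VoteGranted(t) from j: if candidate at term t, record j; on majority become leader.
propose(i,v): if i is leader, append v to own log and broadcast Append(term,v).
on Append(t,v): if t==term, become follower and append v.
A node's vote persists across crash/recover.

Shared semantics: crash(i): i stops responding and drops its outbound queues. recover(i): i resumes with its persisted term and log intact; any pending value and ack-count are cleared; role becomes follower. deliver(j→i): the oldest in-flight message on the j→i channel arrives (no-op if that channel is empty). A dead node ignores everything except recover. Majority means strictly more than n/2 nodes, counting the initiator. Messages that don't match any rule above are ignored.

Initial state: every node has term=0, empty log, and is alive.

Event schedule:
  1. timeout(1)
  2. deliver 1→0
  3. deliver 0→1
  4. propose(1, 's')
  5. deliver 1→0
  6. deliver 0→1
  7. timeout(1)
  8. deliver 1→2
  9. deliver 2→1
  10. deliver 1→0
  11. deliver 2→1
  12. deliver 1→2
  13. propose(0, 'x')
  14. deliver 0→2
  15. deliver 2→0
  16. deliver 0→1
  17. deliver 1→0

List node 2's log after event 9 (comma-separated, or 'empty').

empty

step 1 timeout(1): 1={cand,t=1,log=-}
step 2 deliver 1→0: 0={foll,t=1,log=-}
step 3 deliver 0→1: 1={lead,t=1,log=-}
step 4 propose(1,'s'): 1={lead,t=1,log=s}
step 5 deliver 1→0: 0={foll,t=1,log=s}
step 6 deliver 0→1: —
step 7 timeout(1): 1={cand,t=2,log=s}
step 8 deliver 1→2: 2={foll,t=1,log=-}
step 9 deliver 2→1: —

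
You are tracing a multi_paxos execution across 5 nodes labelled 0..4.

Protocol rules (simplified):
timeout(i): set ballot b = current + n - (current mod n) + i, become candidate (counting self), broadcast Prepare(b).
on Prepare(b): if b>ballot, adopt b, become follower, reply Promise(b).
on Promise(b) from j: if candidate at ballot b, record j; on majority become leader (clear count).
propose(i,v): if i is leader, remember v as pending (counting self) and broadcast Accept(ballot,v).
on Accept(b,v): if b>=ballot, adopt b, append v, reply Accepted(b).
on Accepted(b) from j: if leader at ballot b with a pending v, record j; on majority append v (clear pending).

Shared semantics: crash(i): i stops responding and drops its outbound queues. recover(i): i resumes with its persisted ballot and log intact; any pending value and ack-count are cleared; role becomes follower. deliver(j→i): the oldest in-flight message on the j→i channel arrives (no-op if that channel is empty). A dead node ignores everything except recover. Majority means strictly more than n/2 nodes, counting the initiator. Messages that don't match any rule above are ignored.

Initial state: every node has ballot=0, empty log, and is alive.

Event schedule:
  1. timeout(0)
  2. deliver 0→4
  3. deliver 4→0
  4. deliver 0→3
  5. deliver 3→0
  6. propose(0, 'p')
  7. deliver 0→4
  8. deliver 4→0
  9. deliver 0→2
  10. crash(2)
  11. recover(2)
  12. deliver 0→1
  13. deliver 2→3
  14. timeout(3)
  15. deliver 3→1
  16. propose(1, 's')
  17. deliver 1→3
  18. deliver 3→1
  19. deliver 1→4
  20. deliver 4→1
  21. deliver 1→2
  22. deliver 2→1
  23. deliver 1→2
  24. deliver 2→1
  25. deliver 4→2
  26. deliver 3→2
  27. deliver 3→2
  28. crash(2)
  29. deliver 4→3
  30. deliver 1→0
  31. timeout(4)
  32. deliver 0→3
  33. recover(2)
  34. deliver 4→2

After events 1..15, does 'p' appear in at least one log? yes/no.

yes

e1 timeout(0): 0[cand,b=5,-]
e2 deliver 0→4: 4[foll,b=5,-]
e3 deliver 4→0: ·
e4 deliver 0→3: 3[foll,b=5,-]
e5 deliver 3→0: 0[lead,b=5,-]
e6 propose(0,'p'): ·
e7 deliver 0→4: 4[foll,b=5,p]
e8 deliver 4→0: ·
e9 deliver 0→2: 2[foll,b=5,-]
e10 crash(2): 2[✗foll,b=5,-]
e11 recover(2): 2[foll,b=5,-]
e12 deliver 0→1: 1[foll,b=5,-]
e13 deliver 2→3: ·
e14 timeout(3): 3[cand,b=13,-]
e15 deliver 3→1: 1[foll,b=13,-]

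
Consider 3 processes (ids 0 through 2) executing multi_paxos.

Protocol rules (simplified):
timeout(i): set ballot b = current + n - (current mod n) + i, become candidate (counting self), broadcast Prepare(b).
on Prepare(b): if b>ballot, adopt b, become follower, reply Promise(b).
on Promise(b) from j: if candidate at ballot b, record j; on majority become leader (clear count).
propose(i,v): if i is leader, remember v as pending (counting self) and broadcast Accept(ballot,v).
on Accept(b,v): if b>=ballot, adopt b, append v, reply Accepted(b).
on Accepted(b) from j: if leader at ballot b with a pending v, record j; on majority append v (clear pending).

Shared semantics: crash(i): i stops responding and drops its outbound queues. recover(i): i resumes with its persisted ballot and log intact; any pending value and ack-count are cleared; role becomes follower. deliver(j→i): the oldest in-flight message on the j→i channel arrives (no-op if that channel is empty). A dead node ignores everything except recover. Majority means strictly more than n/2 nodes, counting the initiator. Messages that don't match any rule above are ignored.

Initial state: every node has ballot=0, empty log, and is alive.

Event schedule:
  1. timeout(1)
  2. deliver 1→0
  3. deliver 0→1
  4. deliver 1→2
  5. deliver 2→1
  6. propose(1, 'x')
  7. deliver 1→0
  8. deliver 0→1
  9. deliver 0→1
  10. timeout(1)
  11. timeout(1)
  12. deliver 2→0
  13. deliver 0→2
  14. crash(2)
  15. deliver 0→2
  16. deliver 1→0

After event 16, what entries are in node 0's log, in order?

x

after 1 — timeout(1): n1:cand/b4/[-]
after 2 — deliver 1→0: n0:foll/b4/[-]
after 3 — deliver 0→1: n1:lead/b4/[-]
after 4 — deliver 1→2: n2:foll/b4/[-]
after 5 — deliver 2→1: ·
after 6 — propose(1,'x'): ·
after 7 — deliver 1→0: n0:foll/b4/[x]
after 8 — deliver 0→1: n1:lead/b4/[x]
after 9 — deliver 0→1: ·
after 10 — timeout(1): n1:cand/b7/[x]
after 11 — timeout(1): n1:cand/b10/[x]
after 12 — deliver 2→0: ·
after 13 — deliver 0→2: ·
after 14 — crash(2): n2:✗foll/b4/[-]
after 15 — deliver 0→2: ·
after 16 — deliver 1→0: n0:foll/b7/[x]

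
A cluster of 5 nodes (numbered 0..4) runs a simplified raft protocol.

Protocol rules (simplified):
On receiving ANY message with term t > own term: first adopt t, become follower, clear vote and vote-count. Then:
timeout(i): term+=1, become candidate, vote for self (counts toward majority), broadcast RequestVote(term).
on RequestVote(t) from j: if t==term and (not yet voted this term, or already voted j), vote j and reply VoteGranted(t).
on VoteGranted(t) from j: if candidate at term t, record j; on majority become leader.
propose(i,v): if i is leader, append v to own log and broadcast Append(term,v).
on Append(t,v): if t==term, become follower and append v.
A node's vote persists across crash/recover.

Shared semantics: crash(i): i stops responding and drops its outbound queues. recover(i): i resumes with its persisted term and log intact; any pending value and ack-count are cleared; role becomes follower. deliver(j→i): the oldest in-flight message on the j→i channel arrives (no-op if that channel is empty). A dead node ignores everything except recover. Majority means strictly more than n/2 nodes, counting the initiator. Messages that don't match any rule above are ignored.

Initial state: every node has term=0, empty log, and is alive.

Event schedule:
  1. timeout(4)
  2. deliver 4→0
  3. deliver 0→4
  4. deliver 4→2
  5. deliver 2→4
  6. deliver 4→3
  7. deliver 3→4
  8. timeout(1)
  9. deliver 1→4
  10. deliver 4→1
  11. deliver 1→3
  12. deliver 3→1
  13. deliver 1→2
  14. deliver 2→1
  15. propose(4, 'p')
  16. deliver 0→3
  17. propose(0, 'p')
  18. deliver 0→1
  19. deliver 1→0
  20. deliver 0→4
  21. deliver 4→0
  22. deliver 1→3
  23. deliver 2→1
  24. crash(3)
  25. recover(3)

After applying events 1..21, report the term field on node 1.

1

1. timeout(4):  <4:cand t1 ->
2. deliver 4→0:  <0:foll t1 ->
3. deliver 0→4:  nop
4. deliver 4→2:  <2:foll t1 ->
5. deliver 2→4:  <4:lead t1 ->
6. deliver 4→3:  <3:foll t1 ->
7. deliver 3→4:  nop
8. timeout(1):  <1:cand t1 ->
9. deliver 1→4:  nop
10. deliver 4→1:  nop
11. deliver 1→3:  nop
12. deliver 3→1:  nop
13. deliver 1→2:  nop
14. deliver 2→1:  nop
15. propose(4,'p'):  <4:lead t1 p>
16. deliver 0→3:  nop
17. propose(0,'p'):  nop
18. deliver 0→1:  nop
19. deliver 1→0:  nop
20. deliver 0→4:  nop
21. deliver 4→0:  <0:foll t1 p>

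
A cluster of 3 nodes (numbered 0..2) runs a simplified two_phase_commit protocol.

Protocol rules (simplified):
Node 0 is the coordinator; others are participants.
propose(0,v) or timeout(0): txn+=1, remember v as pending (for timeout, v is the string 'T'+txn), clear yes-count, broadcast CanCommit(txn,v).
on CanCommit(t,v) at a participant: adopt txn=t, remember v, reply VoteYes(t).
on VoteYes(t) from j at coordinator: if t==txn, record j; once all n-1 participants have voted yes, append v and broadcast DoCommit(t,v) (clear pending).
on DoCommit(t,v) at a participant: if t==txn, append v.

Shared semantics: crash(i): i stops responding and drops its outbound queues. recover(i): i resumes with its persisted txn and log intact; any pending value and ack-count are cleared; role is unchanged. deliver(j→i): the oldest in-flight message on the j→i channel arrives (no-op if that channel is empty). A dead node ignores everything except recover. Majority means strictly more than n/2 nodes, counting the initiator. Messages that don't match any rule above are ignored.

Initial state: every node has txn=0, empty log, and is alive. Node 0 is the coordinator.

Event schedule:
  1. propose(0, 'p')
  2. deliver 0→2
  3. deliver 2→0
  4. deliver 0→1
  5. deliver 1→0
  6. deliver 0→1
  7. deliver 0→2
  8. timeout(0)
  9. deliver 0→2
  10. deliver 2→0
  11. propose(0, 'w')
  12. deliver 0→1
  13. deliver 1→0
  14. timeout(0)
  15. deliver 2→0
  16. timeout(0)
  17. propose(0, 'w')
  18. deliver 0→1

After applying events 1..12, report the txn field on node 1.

[1] propose(0,'p') → N0(coor t1 [-])
[2] deliver 0→2 → N2(part t1 [-])
[3] deliver 2→0 → ∅
[4] deliver 0→1 → N1(part t1 [-])
[5] deliver 1→0 → N0(coor t1 [p])
[6] deliver 0→1 → N1(part t1 [p])
[7] deliver 0→2 → N2(part t1 [p])
[8] timeout(0) → N0(coor t2 [p])
[9] deliver 0→2 → N2(part t2 [p])
[10] deliver 2→0 → ∅
[11] propose(0,'w') → N0(coor t3 [p])
[12] deliver 0→1 → N1(part t2 [p])

2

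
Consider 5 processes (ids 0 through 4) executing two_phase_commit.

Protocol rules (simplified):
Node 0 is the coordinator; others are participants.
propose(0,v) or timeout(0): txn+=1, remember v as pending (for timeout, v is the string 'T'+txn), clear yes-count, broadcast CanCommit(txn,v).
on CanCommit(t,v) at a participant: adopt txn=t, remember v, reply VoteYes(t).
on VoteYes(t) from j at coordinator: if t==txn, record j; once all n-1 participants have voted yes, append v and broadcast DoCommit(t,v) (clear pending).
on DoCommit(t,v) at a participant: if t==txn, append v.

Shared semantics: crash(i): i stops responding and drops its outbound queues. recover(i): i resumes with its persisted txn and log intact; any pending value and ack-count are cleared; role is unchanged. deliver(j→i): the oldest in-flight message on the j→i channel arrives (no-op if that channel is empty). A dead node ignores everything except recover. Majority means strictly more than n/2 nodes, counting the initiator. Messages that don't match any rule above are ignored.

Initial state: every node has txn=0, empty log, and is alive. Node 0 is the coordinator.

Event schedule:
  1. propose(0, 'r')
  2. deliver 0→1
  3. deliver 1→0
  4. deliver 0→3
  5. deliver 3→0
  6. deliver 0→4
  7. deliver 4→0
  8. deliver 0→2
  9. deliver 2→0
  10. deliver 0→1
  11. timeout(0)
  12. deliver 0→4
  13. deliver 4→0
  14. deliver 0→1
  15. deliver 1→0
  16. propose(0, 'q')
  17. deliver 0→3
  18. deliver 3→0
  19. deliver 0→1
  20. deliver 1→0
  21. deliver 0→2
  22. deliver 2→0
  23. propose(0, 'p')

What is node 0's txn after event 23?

step 1 propose(0,'r'): 0={coor,t=1,log=-}
step 2 deliver 0→1: 1={part,t=1,log=-}
step 3 deliver 1→0: —
step 4 deliver 0→3: 3={part,t=1,log=-}
step 5 deliver 3→0: —
step 6 deliver 0→4: 4={part,t=1,log=-}
step 7 deliver 4→0: —
step 8 deliver 0→2: 2={part,t=1,log=-}
step 9 deliver 2→0: 0={coor,t=1,log=r}
step 10 deliver 0→1: 1={part,t=1,log=r}
step 11 timeout(0): 0={coor,t=2,log=r}
step 12 deliver 0→4: 4={part,t=1,log=r}
step 13 deliver 4→0: —
step 14 deliver 0→1: 1={part,t=2,log=r}
step 15 deliver 1→0: —
step 16 propose(0,'q'): 0={coor,t=3,log=r}
step 17 deliver 0→3: 3={part,t=1,log=r}
step 18 deliver 3→0: —
step 19 deliver 0→1: 1={part,t=3,log=r}
step 20 deliver 1→0: —
step 21 deliver 0→2: 2={part,t=1,log=r}
step 22 deliver 2→0: —
step 23 propose(0,'p'): 0={coor,t=4,log=r}

4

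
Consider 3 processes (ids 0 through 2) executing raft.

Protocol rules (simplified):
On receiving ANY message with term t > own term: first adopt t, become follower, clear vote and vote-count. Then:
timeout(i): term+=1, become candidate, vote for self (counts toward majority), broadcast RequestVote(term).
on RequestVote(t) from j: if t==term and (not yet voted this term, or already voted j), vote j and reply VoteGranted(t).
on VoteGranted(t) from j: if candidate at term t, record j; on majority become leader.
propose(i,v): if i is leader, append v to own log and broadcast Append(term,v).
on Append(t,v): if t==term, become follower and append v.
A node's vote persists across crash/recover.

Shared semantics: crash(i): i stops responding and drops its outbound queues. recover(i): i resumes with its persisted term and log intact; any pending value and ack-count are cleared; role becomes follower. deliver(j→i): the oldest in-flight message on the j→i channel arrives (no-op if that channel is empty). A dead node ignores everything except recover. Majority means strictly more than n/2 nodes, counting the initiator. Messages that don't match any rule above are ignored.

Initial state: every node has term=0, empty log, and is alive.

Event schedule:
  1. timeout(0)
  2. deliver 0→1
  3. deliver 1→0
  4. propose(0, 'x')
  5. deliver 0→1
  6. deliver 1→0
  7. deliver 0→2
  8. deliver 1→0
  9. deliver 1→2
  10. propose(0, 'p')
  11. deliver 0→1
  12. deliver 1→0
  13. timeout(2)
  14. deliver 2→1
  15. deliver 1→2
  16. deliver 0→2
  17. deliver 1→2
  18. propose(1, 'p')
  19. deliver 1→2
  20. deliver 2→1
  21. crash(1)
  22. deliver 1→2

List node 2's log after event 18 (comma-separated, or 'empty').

e1 timeout(0): 0[cand,t=1,-]
e2 deliver 0→1: 1[foll,t=1,-]
e3 deliver 1→0: 0[lead,t=1,-]
e4 propose(0,'x'): 0[lead,t=1,x]
e5 deliver 0→1: 1[foll,t=1,x]
e6 deliver 1→0: ·
e7 deliver 0→2: 2[foll,t=1,-]
e8 deliver 1→0: ·
e9 deliver 1→2: ·
e10 propose(0,'p'): 0[lead,t=1,x,p]
e11 deliver 0→1: 1[foll,t=1,x,p]
e12 deliver 1→0: ·
e13 timeout(2): 2[cand,t=2,-]
e14 deliver 2→1: 1[foll,t=2,x,p]
e15 deliver 1→2: 2[lead,t=2,-]
e16 deliver 0→2: ·
e17 deliver 1→2: ·
e18 propose(1,'p'): ·

empty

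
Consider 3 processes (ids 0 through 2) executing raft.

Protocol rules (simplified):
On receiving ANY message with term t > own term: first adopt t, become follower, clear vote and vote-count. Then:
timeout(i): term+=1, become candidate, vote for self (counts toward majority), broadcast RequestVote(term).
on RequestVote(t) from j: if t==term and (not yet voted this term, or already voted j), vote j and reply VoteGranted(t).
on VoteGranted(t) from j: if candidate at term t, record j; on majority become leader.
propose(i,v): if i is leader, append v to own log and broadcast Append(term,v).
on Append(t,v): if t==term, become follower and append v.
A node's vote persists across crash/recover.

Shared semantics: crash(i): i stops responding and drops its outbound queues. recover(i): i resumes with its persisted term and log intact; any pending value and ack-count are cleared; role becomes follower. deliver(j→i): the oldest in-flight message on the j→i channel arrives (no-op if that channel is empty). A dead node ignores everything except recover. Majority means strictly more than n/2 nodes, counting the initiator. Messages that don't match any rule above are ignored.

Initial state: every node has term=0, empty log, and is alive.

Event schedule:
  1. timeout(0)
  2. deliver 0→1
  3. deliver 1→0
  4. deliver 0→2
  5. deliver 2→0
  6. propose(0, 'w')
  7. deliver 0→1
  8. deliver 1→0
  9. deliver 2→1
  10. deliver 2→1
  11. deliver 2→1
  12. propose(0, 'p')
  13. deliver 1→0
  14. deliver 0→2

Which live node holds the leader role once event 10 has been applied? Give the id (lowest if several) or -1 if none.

[1] timeout(0) → N0(cand t1 [-])
[2] deliver 0→1 → N1(foll t1 [-])
[3] deliver 1→0 → N0(lead t1 [-])
[4] deliver 0→2 → N2(foll t1 [-])
[5] deliver 2→0 → ∅
[6] propose(0,'w') → N0(lead t1 [w])
[7] deliver 0→1 → N1(foll t1 [w])
[8] deliver 1→0 → ∅
[9] deliver 2→1 → ∅
[10] deliver 2→1 → ∅

0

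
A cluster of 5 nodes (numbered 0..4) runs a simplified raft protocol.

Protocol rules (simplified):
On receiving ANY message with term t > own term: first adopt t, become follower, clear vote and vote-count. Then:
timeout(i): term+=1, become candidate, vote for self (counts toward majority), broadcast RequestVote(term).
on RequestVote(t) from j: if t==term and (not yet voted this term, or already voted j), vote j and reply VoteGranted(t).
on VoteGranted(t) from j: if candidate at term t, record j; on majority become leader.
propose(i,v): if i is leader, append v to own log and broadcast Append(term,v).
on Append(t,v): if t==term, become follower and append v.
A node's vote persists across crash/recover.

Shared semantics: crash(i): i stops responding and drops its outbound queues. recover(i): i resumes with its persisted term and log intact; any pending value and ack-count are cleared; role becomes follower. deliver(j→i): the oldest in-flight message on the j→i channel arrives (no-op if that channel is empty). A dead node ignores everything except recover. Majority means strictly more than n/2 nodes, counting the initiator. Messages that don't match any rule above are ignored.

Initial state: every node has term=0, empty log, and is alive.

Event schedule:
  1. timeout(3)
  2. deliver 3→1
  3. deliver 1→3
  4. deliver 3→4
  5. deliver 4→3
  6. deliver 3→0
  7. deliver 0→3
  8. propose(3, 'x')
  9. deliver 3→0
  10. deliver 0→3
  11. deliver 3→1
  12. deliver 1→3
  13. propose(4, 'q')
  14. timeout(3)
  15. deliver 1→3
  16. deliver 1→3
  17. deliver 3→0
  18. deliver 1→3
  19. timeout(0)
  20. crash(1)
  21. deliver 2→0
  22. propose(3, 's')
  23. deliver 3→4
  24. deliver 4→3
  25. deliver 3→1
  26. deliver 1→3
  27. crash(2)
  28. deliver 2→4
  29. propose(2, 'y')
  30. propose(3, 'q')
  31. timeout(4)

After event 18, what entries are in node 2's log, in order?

empty

[1] timeout(3) → N3(cand t1 [-])
[2] deliver 3→1 → N1(foll t1 [-])
[3] deliver 1→3 → ∅
[4] deliver 3→4 → N4(foll t1 [-])
[5] deliver 4→3 → N3(lead t1 [-])
[6] deliver 3→0 → N0(foll t1 [-])
[7] deliver 0→3 → ∅
[8] propose(3,'x') → N3(lead t1 [x])
[9] deliver 3→0 → N0(foll t1 [x])
[10] deliver 0→3 → ∅
[11] deliver 3→1 → N1(foll t1 [x])
[12] deliver 1→3 → ∅
[13] propose(4,'q') → ∅
[14] timeout(3) → N3(cand t2 [x])
[15] deliver 1→3 → ∅
[16] deliver 1→3 → ∅
[17] deliver 3→0 → N0(foll t2 [x])
[18] deliver 1→3 → ∅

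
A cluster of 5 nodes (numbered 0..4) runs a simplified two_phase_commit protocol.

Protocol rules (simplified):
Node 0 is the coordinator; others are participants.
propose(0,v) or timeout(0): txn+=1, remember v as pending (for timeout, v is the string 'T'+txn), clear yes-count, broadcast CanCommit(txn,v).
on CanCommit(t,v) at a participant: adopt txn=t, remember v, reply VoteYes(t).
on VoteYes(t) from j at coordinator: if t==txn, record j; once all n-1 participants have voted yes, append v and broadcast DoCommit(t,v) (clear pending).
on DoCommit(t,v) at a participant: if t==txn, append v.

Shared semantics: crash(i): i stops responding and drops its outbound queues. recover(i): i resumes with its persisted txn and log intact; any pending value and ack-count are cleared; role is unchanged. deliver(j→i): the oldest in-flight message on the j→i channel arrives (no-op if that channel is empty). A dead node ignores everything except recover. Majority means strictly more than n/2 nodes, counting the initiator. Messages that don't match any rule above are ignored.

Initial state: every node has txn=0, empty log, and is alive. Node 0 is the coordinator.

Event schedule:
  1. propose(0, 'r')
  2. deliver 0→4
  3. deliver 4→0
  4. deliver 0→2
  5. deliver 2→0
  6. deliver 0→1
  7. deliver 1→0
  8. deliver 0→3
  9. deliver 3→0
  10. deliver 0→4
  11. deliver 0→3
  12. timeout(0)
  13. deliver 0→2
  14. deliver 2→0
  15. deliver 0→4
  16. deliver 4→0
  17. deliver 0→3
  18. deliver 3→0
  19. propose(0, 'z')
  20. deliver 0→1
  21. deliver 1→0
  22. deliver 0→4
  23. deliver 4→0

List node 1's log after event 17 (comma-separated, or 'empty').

empty

e1 propose(0,'r'): 0[coor,t=1,-]
e2 deliver 0→4: 4[part,t=1,-]
e3 deliver 4→0: ·
e4 deliver 0→2: 2[part,t=1,-]
e5 deliver 2→0: ·
e6 deliver 0→1: 1[part,t=1,-]
e7 deliver 1→0: ·
e8 deliver 0→3: 3[part,t=1,-]
e9 deliver 3→0: 0[coor,t=1,r]
e10 deliver 0→4: 4[part,t=1,r]
e11 deliver 0→3: 3[part,t=1,r]
e12 timeout(0): 0[coor,t=2,r]
e13 deliver 0→2: 2[part,t=1,r]
e14 deliver 2→0: ·
e15 deliver 0→4: 4[part,t=2,r]
e16 deliver 4→0: ·
e17 deliver 0→3: 3[part,t=2,r]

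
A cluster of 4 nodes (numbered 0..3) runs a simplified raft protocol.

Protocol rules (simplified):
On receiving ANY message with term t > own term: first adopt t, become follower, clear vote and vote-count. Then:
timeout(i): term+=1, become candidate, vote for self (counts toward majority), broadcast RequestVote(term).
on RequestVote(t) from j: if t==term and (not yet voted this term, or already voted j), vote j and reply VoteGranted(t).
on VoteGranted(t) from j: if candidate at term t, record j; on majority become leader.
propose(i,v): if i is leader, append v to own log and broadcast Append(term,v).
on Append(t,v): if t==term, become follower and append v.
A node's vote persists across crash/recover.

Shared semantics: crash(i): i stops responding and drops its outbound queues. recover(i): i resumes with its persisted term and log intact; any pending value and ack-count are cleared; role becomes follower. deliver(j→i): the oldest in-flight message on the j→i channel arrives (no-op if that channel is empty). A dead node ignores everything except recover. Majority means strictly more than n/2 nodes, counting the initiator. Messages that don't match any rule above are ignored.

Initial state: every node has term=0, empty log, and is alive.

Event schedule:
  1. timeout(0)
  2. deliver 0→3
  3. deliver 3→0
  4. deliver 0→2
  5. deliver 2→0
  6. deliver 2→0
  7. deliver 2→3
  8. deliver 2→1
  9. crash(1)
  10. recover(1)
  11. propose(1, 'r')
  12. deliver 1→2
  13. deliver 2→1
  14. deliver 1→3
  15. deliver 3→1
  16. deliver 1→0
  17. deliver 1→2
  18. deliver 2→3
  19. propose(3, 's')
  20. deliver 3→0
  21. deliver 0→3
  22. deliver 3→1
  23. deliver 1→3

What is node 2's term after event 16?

1

after 1 — timeout(0): n0:cand/t1/[-]
after 2 — deliver 0→3: n3:foll/t1/[-]
after 3 — deliver 3→0: ·
after 4 — deliver 0→2: n2:foll/t1/[-]
after 5 — deliver 2→0: n0:lead/t1/[-]
after 6 — deliver 2→0: ·
after 7 — deliver 2→3: ·
after 8 — deliver 2→1: ·
after 9 — crash(1): n1:✗foll/t0/[-]
after 10 — recover(1): n1:foll/t0/[-]
after 11 — propose(1,'r'): ·
after 12 — deliver 1→2: ·
after 13 — deliver 2→1: ·
after 14 — deliver 1→3: ·
after 15 — deliver 3→1: ·
after 16 — deliver 1→0: ·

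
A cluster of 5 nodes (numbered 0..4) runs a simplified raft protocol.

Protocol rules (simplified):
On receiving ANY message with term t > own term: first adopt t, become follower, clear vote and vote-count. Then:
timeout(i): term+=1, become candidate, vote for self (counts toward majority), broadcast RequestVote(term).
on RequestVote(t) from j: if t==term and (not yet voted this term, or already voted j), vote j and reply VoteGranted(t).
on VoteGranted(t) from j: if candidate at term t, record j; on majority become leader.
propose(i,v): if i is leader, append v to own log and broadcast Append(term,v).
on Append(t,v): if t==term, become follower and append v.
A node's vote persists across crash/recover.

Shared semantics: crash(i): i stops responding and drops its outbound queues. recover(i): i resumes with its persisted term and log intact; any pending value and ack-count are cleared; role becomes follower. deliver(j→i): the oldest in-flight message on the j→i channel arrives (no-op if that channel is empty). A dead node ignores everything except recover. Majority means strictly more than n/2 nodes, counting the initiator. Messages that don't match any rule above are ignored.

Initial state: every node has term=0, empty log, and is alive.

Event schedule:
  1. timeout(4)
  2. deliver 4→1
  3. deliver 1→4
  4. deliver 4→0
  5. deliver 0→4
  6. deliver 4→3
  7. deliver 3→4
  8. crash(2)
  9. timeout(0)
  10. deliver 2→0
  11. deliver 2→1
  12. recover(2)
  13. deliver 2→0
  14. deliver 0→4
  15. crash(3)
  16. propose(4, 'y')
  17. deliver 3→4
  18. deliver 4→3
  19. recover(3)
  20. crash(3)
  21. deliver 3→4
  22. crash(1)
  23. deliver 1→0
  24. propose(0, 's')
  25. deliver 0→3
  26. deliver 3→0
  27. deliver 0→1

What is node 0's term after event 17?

2

1. timeout(4):  <4:cand t1 ->
2. deliver 4→1:  <1:foll t1 ->
3. deliver 1→4:  nop
4. deliver 4→0:  <0:foll t1 ->
5. deliver 0→4:  <4:lead t1 ->
6. deliver 4→3:  <3:foll t1 ->
7. deliver 3→4:  nop
8. crash(2):  <2:✗foll t0 ->
9. timeout(0):  <0:cand t2 ->
10. deliver 2→0:  nop
11. deliver 2→1:  nop
12. recover(2):  <2:foll t0 ->
13. deliver 2→0:  nop
14. deliver 0→4:  <4:foll t2 ->
15. crash(3):  <3:✗foll t1 ->
16. propose(4,'y'):  nop
17. deliver 3→4:  nop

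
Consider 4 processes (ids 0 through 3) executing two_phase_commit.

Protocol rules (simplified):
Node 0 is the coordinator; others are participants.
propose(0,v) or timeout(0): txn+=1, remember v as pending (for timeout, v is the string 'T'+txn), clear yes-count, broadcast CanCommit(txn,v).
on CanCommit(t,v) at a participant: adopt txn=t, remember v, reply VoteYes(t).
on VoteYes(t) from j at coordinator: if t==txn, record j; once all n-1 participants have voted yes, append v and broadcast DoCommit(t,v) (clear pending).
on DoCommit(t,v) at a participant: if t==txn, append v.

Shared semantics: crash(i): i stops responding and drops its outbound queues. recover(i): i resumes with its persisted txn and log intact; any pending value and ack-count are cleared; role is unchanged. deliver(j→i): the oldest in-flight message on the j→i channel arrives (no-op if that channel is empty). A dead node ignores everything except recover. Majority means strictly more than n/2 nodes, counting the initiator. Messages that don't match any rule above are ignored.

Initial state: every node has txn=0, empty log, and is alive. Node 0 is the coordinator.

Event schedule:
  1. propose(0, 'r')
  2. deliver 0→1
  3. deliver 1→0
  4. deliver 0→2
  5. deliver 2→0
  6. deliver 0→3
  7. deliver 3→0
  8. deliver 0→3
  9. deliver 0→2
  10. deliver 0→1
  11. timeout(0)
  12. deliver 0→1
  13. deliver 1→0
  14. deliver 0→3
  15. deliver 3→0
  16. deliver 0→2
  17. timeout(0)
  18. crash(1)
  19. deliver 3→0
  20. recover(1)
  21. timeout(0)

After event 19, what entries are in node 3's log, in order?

1. propose(0,'r'):  <0:coor t1 ->
2. deliver 0→1:  <1:part t1 ->
3. deliver 1→0:  nop
4. deliver 0→2:  <2:part t1 ->
5. deliver 2→0:  nop
6. deliver 0→3:  <3:part t1 ->
7. deliver 3→0:  <0:coor t1 r>
8. deliver 0→3:  <3:part t1 r>
9. deliver 0→2:  <2:part t1 r>
10. deliver 0→1:  <1:part t1 r>
11. timeout(0):  <0:coor t2 r>
12. deliver 0→1:  <1:part t2 r>
13. deliver 1→0:  nop
14. deliver 0→3:  <3:part t2 r>
15. deliver 3→0:  nop
16. deliver 0→2:  <2:part t2 r>
17. timeout(0):  <0:coor t3 r>
18. crash(1):  <1:✗part t2 r>
19. deliver 3→0:  nop

r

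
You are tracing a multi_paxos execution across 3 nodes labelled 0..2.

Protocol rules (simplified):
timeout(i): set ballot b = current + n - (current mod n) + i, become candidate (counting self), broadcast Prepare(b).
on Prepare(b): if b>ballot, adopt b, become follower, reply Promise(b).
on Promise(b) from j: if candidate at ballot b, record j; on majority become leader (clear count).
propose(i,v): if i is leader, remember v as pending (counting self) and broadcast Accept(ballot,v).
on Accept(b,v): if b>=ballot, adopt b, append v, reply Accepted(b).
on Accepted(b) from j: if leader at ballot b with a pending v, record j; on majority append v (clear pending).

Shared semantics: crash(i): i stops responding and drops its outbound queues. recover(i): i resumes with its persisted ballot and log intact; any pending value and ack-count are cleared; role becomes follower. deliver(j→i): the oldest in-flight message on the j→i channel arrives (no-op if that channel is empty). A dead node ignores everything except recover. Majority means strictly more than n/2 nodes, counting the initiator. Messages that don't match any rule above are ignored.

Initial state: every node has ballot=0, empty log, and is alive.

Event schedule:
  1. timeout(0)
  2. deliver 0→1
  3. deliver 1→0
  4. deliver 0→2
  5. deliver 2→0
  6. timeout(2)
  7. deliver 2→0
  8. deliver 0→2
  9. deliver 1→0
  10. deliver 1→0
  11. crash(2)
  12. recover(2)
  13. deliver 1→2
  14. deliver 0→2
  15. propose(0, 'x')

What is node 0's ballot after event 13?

after 1 — timeout(0): n0:cand/b3/[-]
after 2 — deliver 0→1: n1:foll/b3/[-]
after 3 — deliver 1→0: n0:lead/b3/[-]
after 4 — deliver 0→2: n2:foll/b3/[-]
after 5 — deliver 2→0: ·
after 6 — timeout(2): n2:cand/b8/[-]
after 7 — deliver 2→0: n0:foll/b8/[-]
after 8 — deliver 0→2: n2:lead/b8/[-]
after 9 — deliver 1→0: ·
after 10 — deliver 1→0: ·
after 11 — crash(2): n2:✗lead/b8/[-]
after 12 — recover(2): n2:foll/b8/[-]
after 13 — deliver 1→2: ·

8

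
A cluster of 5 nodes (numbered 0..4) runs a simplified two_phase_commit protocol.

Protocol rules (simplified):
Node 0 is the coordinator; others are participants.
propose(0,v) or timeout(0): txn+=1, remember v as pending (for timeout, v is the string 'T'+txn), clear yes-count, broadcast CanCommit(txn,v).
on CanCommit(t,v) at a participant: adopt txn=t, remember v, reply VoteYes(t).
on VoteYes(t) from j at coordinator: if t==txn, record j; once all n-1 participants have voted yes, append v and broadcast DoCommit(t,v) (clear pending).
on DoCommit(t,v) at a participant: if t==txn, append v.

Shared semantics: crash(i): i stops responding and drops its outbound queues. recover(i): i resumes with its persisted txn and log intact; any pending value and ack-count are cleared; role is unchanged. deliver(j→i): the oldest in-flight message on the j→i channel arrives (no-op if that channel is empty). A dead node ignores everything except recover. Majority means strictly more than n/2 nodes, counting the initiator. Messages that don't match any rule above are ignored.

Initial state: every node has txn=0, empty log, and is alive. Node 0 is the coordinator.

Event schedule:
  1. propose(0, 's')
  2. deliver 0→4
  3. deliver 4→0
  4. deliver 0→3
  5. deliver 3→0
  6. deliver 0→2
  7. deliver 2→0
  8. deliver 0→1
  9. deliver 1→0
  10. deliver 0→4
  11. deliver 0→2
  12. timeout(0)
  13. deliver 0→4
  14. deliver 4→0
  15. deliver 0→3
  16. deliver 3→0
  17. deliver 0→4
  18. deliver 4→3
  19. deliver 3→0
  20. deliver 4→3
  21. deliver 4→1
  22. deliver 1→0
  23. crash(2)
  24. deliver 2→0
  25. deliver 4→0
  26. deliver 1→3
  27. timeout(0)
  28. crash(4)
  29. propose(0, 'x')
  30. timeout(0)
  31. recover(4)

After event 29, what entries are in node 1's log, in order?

empty

[1] propose(0,'s') → N0(coor t1 [-])
[2] deliver 0→4 → N4(part t1 [-])
[3] deliver 4→0 → ∅
[4] deliver 0→3 → N3(part t1 [-])
[5] deliver 3→0 → ∅
[6] deliver 0→2 → N2(part t1 [-])
[7] deliver 2→0 → ∅
[8] deliver 0→1 → N1(part t1 [-])
[9] deliver 1→0 → N0(coor t1 [s])
[10] deliver 0→4 → N4(part t1 [s])
[11] deliver 0→2 → N2(part t1 [s])
[12] timeout(0) → N0(coor t2 [s])
[13] deliver 0→4 → N4(part t2 [s])
[14] deliver 4→0 → ∅
[15] deliver 0→3 → N3(part t1 [s])
[16] deliver 3→0 → ∅
[17] deliver 0→4 → ∅
[18] deliver 4→3 → ∅
[19] deliver 3→0 → ∅
[20] deliver 4→3 → ∅
[21] deliver 4→1 → ∅
[22] deliver 1→0 → ∅
[23] crash(2) → N2(✗part t1 [s])
[24] deliver 2→0 → ∅
[25] deliver 4→0 → ∅
[26] deliver 1→3 → ∅
[27] timeout(0) → N0(coor t3 [s])
[28] crash(4) → N4(✗part t2 [s])
[29] propose(0,'x') → N0(coor t4 [s])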